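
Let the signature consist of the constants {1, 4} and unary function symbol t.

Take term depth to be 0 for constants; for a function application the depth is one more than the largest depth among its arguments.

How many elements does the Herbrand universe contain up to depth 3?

Write N_k for the number of ground terms of depth ≤ k. A term of depth ≤ k is either a constant or a function symbol applied to arguments of depth ≤ k−1, so N_k = 2 + N_{k-1}.
N_0 = 2
N_1 = 2 + 2 = 4
N_2 = 2 + 4 = 6
N_3 = 2 + 6 = 8
Explicitly: 1, 4, t(1), t(4), t(t(1)), t(t(4)), t(t(t(1))), t(t(t(4))).

8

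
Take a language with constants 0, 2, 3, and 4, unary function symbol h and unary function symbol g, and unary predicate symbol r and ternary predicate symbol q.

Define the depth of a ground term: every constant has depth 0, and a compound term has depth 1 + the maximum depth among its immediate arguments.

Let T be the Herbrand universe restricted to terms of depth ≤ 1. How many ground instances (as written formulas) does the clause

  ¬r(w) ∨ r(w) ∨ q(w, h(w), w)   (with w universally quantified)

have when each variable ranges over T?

12

Ground terms of depth ≤ 1:
  Count level by level. With function symbols h/1, g/1, the terms of depth ≤ k are the 4 constants together with each function applied to depth-≤(k−1) tuples, so N_k = 4 + N_{k-1} + N_{k-1}.
  N_0 = 4
  N_1 = 4 + 4 + 4 = 12
So there are 12 ground terms available for substitution.
There is 1 variable to instantiate (w),  occurring in at least one literal, so different choices give different ground instances.
Number of ground instances = 12.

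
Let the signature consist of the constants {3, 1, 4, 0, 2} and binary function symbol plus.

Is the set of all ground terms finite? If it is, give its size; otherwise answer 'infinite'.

The signature has at least one function symbol (plus, arity 2) and at least one constant (3).
Iterating plus gives infinitely many distinct ground terms: 3, plus(3, 3), plus(plus(3, 3), plus(3, 3)), ...
So the Herbrand universe is infinite.

infinite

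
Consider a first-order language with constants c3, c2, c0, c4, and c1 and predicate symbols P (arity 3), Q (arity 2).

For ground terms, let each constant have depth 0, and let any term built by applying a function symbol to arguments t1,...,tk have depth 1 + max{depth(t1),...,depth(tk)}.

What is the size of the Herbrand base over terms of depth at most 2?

First count ground terms of depth ≤ 2.
With no function symbols every ground term is a constant, so there are exactly 5 ground terms at every depth bound.
N_0 = 5
N_1 = 5
N_2 = 5
So |H| = 5.
A ground atom is a predicate applied to a tuple of terms from H, so the count is the sum over predicates of |H|^arity:
  P: 5^3 = 125;  Q: 5^2 = 25
Total ground atoms: 125 + 25 = 150.

150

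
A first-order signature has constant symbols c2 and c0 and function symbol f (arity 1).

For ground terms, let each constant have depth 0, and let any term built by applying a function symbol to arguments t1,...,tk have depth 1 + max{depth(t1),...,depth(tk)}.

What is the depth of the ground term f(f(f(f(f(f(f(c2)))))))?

depth(f(c2)) = 1 + depth(c2) = 1 + 0 = 1
depth(f(f(c2))) = 1 + depth(f(c2)) = 1 + 1 = 2
depth(f(f(f(c2)))) = 1 + depth(f(f(c2))) = 1 + 2 = 3
depth(f(f(f(f(c2))))) = 1 + depth(f(f(f(c2)))) = 1 + 3 = 4
depth(f(f(f(f(f(c2)))))) = 1 + depth(f(f(f(f(c2))))) = 1 + 4 = 5
depth(f(f(f(f(f(f(c2))))))) = 1 + depth(f(f(f(f(f(c2)))))) = 1 + 5 = 6
depth(f(f(f(f(f(f(f(c2)))))))) = 1 + depth(f(f(f(f(f(f(c2))))))) = 1 + 6 = 7

7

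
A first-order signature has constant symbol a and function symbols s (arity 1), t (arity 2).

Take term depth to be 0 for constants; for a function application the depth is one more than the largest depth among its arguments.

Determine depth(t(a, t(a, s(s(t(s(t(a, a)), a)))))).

depth(t(a, a)) = 1 + max(0, 0) = 1
depth(s(t(a, a))) = 1 + depth(t(a, a)) = 1 + 1 = 2
depth(t(s(t(a, a)), a)) = 1 + max(2, 0) = 3
depth(s(t(s(t(a, a)), a))) = 1 + depth(t(s(t(a, a)), a)) = 1 + 3 = 4
depth(s(s(t(s(t(a, a)), a)))) = 1 + depth(s(t(s(t(a, a)), a))) = 1 + 4 = 5
depth(t(a, s(s(t(s(t(a, a)), a))))) = 1 + max(0, 5) = 6
depth(t(a, t(a, s(s(t(s(t(a, a)), a)))))) = 1 + max(0, 6) = 7

7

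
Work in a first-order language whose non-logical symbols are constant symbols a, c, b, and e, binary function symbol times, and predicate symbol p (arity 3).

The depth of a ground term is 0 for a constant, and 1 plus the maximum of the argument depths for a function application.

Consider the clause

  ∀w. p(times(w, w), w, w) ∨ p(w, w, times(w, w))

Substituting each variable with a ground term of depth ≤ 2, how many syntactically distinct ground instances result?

404

Ground terms of depth ≤ 2:
  If N_k denotes the number of depth-≤k ground terms, the 4 constants give N_0 = 4, and each function symbol of arity r contributes N_{k-1}^r new terms at level k: N_k = 4 + N_{k-1}^2.
  N_0 = 4
  N_1 = 4 + 4^2 = 20
  N_2 = 4 + 20^2 = 404
So there are 404 ground terms available for substitution.
The variable w ranges independently over the available ground terms, and distinct assignments produce distinct instances.
Number of ground instances = 404.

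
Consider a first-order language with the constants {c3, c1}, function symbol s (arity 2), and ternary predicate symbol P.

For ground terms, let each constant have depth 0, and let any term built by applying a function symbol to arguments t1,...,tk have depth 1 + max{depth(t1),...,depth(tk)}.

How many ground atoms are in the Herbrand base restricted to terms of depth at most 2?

54872

First count ground terms of depth ≤ 2.
Let N_k = |{terms of depth ≤ k}|. Then N_0 = 2 and N_k = 2 + N_{k-1}^2 for k ≥ 1 (one summand per function symbol, arity giving the exponent).
N_0 = 2
N_1 = 2 + 2^2 = 6
N_2 = 2 + 6^2 = 38
So |H| = 38.
Ground atoms are formed by filling each argument slot of a predicate with a term from H, so an r-ary predicate gives |H|^r atoms:
  P: 38^3 = 54872
Total ground atoms: 54872.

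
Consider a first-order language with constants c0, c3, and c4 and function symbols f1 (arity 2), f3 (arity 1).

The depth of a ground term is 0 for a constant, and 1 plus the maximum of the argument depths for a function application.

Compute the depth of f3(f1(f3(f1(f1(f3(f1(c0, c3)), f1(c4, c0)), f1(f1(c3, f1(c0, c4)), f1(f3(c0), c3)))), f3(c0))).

7

depth(f1(c0, c3)) = 1 + max(0, 0) = 1
depth(f3(f1(c0, c3))) = 1 + depth(f1(c0, c3)) = 1 + 1 = 2
depth(f1(c4, c0)) = 1 + max(0, 0) = 1
depth(f1(f3(f1(c0, c3)), f1(c4, c0))) = 1 + max(2, 1) = 3
depth(f1(c0, c4)) = 1 + max(0, 0) = 1
depth(f1(c3, f1(c0, c4))) = 1 + max(0, 1) = 2
depth(f3(c0)) = 1 + depth(c0) = 1 + 0 = 1
depth(f1(f3(c0), c3)) = 1 + max(1, 0) = 2
depth(f1(f1(c3, f1(c0, c4)), f1(f3(c0), c3))) = 1 + max(2, 2) = 3
depth(f1(f1(f3(f1(c0, c3)), f1(c4, c0)), f1(f1(c3, f1(c0, c4)), f1(f3(c0), c3)))) = 1 + max(3, 3) = 4
depth(f3(f1(f1(f3(f1(c0, c3)), f1(c4, c0)), f1(f1(c3, f1(c0, c4)), f1(f3(c0), c3))))) = 1 + depth(f1(f1(f3(f1(c0, c3)), f1(c4, c0)), f1(f1(c3, f1(c0, c4)), f1(f3(c0), c3)))) = 1 + 4 = 5
depth(f1(f3(f1(f1(f3(f1(c0, c3)), f1(c4, c0)), f1(f1(c3, f1(c0, c4)), f1(f3(c0), c3)))), f3(c0))) = 1 + max(5, 1) = 6
depth(f3(f1(f3(f1(f1(f3(f1(c0, c3)), f1(c4, c0)), f1(f1(c3, f1(c0, c4)), f1(f3(c0), c3)))), f3(c0)))) = 1 + depth(f1(f3(f1(f1(f3(f1(c0, c3)), f1(c4, c0)), f1(f1(c3, f1(c0, c4)), f1(f3(c0), c3)))), f3(c0))) = 1 + 6 = 7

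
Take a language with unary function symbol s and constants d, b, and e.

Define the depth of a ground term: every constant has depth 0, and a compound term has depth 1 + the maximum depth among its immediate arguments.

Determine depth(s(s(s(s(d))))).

depth(s(d)) = 1 + depth(d) = 1 + 0 = 1
depth(s(s(d))) = 1 + depth(s(d)) = 1 + 1 = 2
depth(s(s(s(d)))) = 1 + depth(s(s(d))) = 1 + 2 = 3
depth(s(s(s(s(d))))) = 1 + depth(s(s(s(d)))) = 1 + 3 = 4

4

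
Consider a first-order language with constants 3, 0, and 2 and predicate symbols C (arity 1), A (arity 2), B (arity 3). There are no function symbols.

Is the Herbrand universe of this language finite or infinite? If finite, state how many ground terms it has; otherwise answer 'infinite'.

There are no function symbols, so every ground term is one of the 3 constants.
The Herbrand universe is {3, 0, 2}, which is finite with 3 elements.

3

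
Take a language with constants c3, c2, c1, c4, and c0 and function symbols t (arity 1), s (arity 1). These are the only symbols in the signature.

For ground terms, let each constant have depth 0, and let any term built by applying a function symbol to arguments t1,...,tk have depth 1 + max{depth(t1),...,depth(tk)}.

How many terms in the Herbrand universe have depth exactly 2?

20

If N_k denotes the number of depth-≤k ground terms, the 5 constants give N_0 = 5, and each function symbol of arity r contributes N_{k-1}^r new terms at level k: N_k = 5 + N_{k-1} + N_{k-1}.
N_0 = 5
N_1 = 5 + 5 + 5 = 15
N_2 = 5 + 15 + 15 = 35
Terms of depth exactly 2: N_2 − N_1 = 35 − 15 = 20.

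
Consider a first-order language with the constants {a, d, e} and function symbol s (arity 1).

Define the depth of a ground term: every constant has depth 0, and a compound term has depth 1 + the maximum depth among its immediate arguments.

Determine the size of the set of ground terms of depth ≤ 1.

6

Count level by level. With function symbols s/1, the terms of depth ≤ k are the 3 constants together with each function applied to depth-≤(k−1) tuples, so N_k = 3 + N_{k-1}.
N_0 = 3
N_1 = 3 + 3 = 6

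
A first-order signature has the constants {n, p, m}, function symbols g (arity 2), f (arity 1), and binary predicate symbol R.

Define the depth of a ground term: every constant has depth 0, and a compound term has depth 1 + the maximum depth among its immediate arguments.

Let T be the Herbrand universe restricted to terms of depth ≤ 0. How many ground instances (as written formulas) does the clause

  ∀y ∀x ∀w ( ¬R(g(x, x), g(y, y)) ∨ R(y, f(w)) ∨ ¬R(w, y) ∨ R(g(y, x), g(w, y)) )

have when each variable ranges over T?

Ground terms of depth ≤ 0:
  Write N_k for the number of ground terms of depth ≤ k. A term of depth ≤ k is either a constant or a function symbol applied to arguments of depth ≤ k−1, so N_k = 3 + N_{k-1}^2 + N_{k-1}.
  N_0 = 3
  Explicitly: n, p, m.
So there are 3 ground terms available for substitution.
There are 3 variables to instantiate (y, x, w), each occurring in at least one literal, so different choices give different ground instances.
Number of ground instances = 3^3 = 27.

27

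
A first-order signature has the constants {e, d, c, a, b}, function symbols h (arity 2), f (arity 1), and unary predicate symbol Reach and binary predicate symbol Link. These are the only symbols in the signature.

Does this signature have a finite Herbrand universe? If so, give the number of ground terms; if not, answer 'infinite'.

infinite

The signature has at least one function symbol (h, arity 2) and at least one constant (e).
Iterating h gives infinitely many distinct ground terms: e, h(e, e), h(h(e, e), h(e, e)), ...
So the Herbrand universe is infinite.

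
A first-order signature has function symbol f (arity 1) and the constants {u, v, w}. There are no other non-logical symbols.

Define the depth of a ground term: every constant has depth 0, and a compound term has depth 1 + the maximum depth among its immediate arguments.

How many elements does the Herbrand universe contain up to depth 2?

9

Count level by level. With function symbols f/1, the terms of depth ≤ k are the 3 constants together with each function applied to depth-≤(k−1) tuples, so N_k = 3 + N_{k-1}.
N_0 = 3
N_1 = 3 + 3 = 6
N_2 = 3 + 6 = 9
Explicitly: u, v, w, f(u), f(v), f(w), f(f(u)), f(f(v)), f(f(w)).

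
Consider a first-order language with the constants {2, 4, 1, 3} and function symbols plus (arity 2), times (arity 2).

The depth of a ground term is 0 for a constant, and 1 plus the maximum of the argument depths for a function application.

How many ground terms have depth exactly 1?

32

Count level by level. With function symbols plus/2, times/2, the terms of depth ≤ k are the 4 constants together with each function applied to depth-≤(k−1) tuples, so N_k = 4 + N_{k-1}^2 + N_{k-1}^2.
N_0 = 4
N_1 = 4 + 4^2 + 4^2 = 36
Terms of depth exactly 1: N_1 − N_0 = 36 − 4 = 32.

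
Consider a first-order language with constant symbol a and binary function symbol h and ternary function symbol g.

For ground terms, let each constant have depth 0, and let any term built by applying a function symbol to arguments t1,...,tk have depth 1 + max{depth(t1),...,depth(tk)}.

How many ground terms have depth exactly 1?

2

If N_k denotes the number of depth-≤k ground terms, the 1 constant gives N_0 = 1, and each function symbol of arity r contributes N_{k-1}^r new terms at level k: N_k = 1 + N_{k-1}^2 + N_{k-1}^3.
N_0 = 1
N_1 = 1 + 1^2 + 1^3 = 3
Terms of depth exactly 1: N_1 − N_0 = 3 − 1 = 2.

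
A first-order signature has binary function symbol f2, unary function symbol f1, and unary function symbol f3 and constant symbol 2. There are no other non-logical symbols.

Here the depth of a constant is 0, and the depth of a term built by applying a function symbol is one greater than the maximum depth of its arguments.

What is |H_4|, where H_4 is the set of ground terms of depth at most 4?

If N_k denotes the number of depth-≤k ground terms, the 1 constant gives N_0 = 1, and each function symbol of arity r contributes N_{k-1}^r new terms at level k: N_k = 1 + N_{k-1}^2 + N_{k-1} + N_{k-1}.
N_0 = 1
N_1 = 1 + 1^2 + 1 + 1 = 4
N_2 = 1 + 4^2 + 4 + 4 = 25
N_3 = 1 + 25^2 + 25 + 25 = 676
N_4 = 1 + 676^2 + 676 + 676 = 458329

458329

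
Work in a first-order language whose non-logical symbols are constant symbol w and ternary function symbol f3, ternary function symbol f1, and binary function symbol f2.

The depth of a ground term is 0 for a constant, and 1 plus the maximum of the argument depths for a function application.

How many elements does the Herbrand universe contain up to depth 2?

Let N_k = |{terms of depth ≤ k}|. Then N_0 = 1 and N_k = 1 + N_{k-1}^3 + N_{k-1}^3 + N_{k-1}^2 for k ≥ 1 (one summand per function symbol, arity giving the exponent).
N_0 = 1
N_1 = 1 + 1^3 + 1^3 + 1^2 = 4
N_2 = 1 + 4^3 + 4^3 + 4^2 = 145

145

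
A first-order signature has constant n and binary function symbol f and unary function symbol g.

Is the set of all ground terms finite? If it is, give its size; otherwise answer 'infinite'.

The signature has at least one function symbol (f, arity 2) and at least one constant (n).
Iterating f gives infinitely many distinct ground terms: n, f(n, n), f(f(n, n), f(n, n)), ...
So the Herbrand universe is infinite.

infinite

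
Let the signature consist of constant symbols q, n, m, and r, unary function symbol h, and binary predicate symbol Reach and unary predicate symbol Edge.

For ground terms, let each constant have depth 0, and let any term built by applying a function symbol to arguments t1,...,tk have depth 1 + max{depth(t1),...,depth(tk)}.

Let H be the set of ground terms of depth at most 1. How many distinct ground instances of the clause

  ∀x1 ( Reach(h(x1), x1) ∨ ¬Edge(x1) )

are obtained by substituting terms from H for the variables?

8

Ground terms of depth ≤ 1:
  Count level by level. With function symbols h/1, the terms of depth ≤ k are the 4 constants together with each function applied to depth-≤(k−1) tuples, so N_k = 4 + N_{k-1}.
  N_0 = 4
  N_1 = 4 + 4 = 8
  Explicitly: q, n, m, r, h(q), h(n), h(m), h(r).
So there are 8 ground terms available for substitution.
The body mentions the single quantified variable x1; since ground terms form a free algebra, no two substitutions collapse to the same formula.
Number of ground instances = 8.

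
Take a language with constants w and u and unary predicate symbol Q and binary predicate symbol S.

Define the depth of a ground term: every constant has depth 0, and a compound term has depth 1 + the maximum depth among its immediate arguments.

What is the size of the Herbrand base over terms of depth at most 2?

6

First count ground terms of depth ≤ 2.
With no function symbols every ground term is a constant, so there are exactly 2 ground terms at every depth bound.
N_0 = 2
N_1 = 2
N_2 = 2
Explicitly: w, u.
So |H| = 2.
Each predicate of arity r yields |H|^r ground atoms (one per choice of an r-tuple from H):
  Q: 2;  S: 2^2 = 4
Total ground atoms: 2 + 4 = 6.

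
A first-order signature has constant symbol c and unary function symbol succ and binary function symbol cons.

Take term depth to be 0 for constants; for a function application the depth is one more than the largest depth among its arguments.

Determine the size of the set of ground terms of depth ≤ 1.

Write N_k for the number of ground terms of depth ≤ k. A term of depth ≤ k is either a constant or a function symbol applied to arguments of depth ≤ k−1, so N_k = 1 + N_{k-1} + N_{k-1}^2.
N_0 = 1
N_1 = 1 + 1 + 1^2 = 3

3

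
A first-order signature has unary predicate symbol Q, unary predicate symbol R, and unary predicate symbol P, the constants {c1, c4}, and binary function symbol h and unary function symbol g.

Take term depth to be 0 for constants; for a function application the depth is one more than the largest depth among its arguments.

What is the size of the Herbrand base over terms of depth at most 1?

First count ground terms of depth ≤ 1.
Count level by level. With function symbols h/2, g/1, the terms of depth ≤ k are the 2 constants together with each function applied to depth-≤(k−1) tuples, so N_k = 2 + N_{k-1}^2 + N_{k-1}.
N_0 = 2
N_1 = 2 + 2^2 + 2 = 8
So |H| = 8.
Ground atoms are formed by filling each argument slot of a predicate with a term from H, so an r-ary predicate gives |H|^r atoms:
  Q: 8;  R: 8;  P: 8
Total ground atoms: 8 + 8 + 8 = 24.

24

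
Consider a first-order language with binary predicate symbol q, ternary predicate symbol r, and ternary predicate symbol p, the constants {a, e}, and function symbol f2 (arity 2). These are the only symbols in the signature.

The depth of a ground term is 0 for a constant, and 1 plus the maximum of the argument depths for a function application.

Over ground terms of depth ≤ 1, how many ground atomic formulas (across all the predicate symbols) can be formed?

468

First count ground terms of depth ≤ 1.
Let N_k = |{terms of depth ≤ k}|. Then N_0 = 2 and N_k = 2 + N_{k-1}^2 for k ≥ 1 (one summand per function symbol, arity giving the exponent).
N_0 = 2
N_1 = 2 + 2^2 = 6
So |H| = 6.
For each predicate symbol, the number of ground atoms is |H| raised to its arity; summing:
  q: 6^2 = 36;  r: 6^3 = 216;  p: 6^3 = 216
Total ground atoms: 36 + 216 + 216 = 468.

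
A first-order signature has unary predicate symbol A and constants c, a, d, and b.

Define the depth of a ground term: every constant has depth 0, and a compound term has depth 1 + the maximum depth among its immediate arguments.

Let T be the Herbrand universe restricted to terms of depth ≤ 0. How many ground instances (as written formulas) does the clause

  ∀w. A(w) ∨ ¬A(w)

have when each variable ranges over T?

4

Ground terms of depth ≤ 0:
  With no function symbols every ground term is a constant, so there are exactly 4 ground terms at every depth bound.
  N_0 = 4
  Explicitly: c, a, d, b.
So there are 4 ground terms available for substitution.
The clause has 1 distinct variable (w), which appears in the body. In the free term algebra distinct substitutions yield syntactically distinct ground instances.
Number of ground instances = 4.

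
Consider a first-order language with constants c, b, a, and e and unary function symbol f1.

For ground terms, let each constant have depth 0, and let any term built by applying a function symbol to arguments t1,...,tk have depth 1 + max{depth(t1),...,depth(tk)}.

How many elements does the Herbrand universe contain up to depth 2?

Let N_k = |{terms of depth ≤ k}|. Then N_0 = 4 and N_k = 4 + N_{k-1} for k ≥ 1 (one summand per function symbol, arity giving the exponent).
N_0 = 4
N_1 = 4 + 4 = 8
N_2 = 4 + 8 = 12

12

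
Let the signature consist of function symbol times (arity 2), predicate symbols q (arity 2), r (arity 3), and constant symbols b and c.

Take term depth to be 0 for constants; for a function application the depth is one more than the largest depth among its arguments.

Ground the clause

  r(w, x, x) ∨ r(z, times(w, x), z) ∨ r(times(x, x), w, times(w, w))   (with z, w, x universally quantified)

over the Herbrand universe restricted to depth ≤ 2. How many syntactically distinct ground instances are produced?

54872

Ground terms of depth ≤ 2:
  Count level by level. With function symbols times/2, the terms of depth ≤ k are the 2 constants together with each function applied to depth-≤(k−1) tuples, so N_k = 2 + N_{k-1}^2.
  N_0 = 2
  N_1 = 2 + 2^2 = 6
  N_2 = 2 + 6^2 = 38
So there are 38 ground terms available for substitution.
The body mentions every one of the 3 quantified variables; since ground terms form a free algebra, no two substitutions collapse to the same formula.
Number of ground instances = 38^3 = 54872.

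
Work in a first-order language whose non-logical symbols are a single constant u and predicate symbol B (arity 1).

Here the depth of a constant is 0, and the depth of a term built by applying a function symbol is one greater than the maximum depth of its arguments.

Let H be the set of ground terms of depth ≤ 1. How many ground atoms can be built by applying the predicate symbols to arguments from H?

1

First count ground terms of depth ≤ 1.
With no function symbols every ground term is a constant, so there is exactly 1 ground term at every depth bound.
N_0 = 1
N_1 = 1
Explicitly: u.
So |H| = 1.
Ground atoms are formed by filling each argument slot of a predicate with a term from H, so an r-ary predicate gives |H|^r atoms:
  B: 1
Total ground atoms: 1.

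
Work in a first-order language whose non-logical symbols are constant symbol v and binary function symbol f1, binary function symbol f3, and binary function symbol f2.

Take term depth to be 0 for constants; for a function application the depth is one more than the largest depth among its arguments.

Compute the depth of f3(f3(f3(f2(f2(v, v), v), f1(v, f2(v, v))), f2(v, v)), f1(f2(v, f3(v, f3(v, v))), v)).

5

depth(f2(v, v)) = 1 + max(0, 0) = 1
depth(f2(f2(v, v), v)) = 1 + max(1, 0) = 2
depth(f1(v, f2(v, v))) = 1 + max(0, 1) = 2
depth(f3(f2(f2(v, v), v), f1(v, f2(v, v)))) = 1 + max(2, 2) = 3
depth(f3(f3(f2(f2(v, v), v), f1(v, f2(v, v))), f2(v, v))) = 1 + max(3, 1) = 4
depth(f3(v, v)) = 1 + max(0, 0) = 1
depth(f3(v, f3(v, v))) = 1 + max(0, 1) = 2
depth(f2(v, f3(v, f3(v, v)))) = 1 + max(0, 2) = 3
depth(f1(f2(v, f3(v, f3(v, v))), v)) = 1 + max(3, 0) = 4
depth(f3(f3(f3(f2(f2(v, v), v), f1(v, f2(v, v))), f2(v, v)), f1(f2(v, f3(v, f3(v, v))), v))) = 1 + max(4, 4) = 5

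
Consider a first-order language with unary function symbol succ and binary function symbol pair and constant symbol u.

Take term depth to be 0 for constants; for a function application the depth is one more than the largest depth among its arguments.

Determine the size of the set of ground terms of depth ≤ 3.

Write N_k for the number of ground terms of depth ≤ k. A term of depth ≤ k is either a constant or a function symbol applied to arguments of depth ≤ k−1, so N_k = 1 + N_{k-1} + N_{k-1}^2.
N_0 = 1
N_1 = 1 + 1 + 1^2 = 3
N_2 = 1 + 3 + 3^2 = 13
N_3 = 1 + 13 + 13^2 = 183

183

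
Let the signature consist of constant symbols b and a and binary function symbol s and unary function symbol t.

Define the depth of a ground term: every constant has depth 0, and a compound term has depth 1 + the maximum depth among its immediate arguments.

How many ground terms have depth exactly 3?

5478

Let N_k count ground terms of depth at most k. Each non-constant term of depth ≤ k is some function symbol applied to depth-≤(k−1) arguments, giving N_k = 2 + N_{k-1}^2 + N_{k-1}.
N_0 = 2
N_1 = 2 + 2^2 + 2 = 8
N_2 = 2 + 8^2 + 8 = 74
N_3 = 2 + 74^2 + 74 = 5552
Terms of depth exactly 3: N_3 − N_2 = 5552 − 74 = 5478.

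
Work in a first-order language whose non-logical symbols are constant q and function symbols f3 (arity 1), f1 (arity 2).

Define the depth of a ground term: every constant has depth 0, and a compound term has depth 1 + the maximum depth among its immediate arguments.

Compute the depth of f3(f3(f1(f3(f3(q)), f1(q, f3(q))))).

5

depth(f3(q)) = 1 + depth(q) = 1 + 0 = 1
depth(f3(f3(q))) = 1 + depth(f3(q)) = 1 + 1 = 2
depth(f1(q, f3(q))) = 1 + max(0, 1) = 2
depth(f1(f3(f3(q)), f1(q, f3(q)))) = 1 + max(2, 2) = 3
depth(f3(f1(f3(f3(q)), f1(q, f3(q))))) = 1 + depth(f1(f3(f3(q)), f1(q, f3(q)))) = 1 + 3 = 4
depth(f3(f3(f1(f3(f3(q)), f1(q, f3(q)))))) = 1 + depth(f3(f1(f3(f3(q)), f1(q, f3(q))))) = 1 + 4 = 5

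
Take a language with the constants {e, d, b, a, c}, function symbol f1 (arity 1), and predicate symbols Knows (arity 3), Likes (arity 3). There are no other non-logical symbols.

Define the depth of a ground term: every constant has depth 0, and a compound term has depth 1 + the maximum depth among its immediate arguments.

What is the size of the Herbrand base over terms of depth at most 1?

First count ground terms of depth ≤ 1.
If N_k denotes the number of depth-≤k ground terms, the 5 constants give N_0 = 5, and each function symbol of arity r contributes N_{k-1}^r new terms at level k: N_k = 5 + N_{k-1}.
N_0 = 5
N_1 = 5 + 5 = 10
Explicitly: e, d, b, a, c, f1(e), f1(d), f1(b), f1(a), f1(c).
So |H| = 10.
Each predicate of arity r yields |H|^r ground atoms (one per choice of an r-tuple from H):
  Knows: 10^3 = 1000;  Likes: 10^3 = 1000
Total ground atoms: 1000 + 1000 = 2000.

2000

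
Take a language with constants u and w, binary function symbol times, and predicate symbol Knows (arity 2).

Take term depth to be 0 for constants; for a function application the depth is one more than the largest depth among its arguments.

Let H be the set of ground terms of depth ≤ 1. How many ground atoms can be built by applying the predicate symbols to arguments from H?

First count ground terms of depth ≤ 1.
If N_k denotes the number of depth-≤k ground terms, the 2 constants give N_0 = 2, and each function symbol of arity r contributes N_{k-1}^r new terms at level k: N_k = 2 + N_{k-1}^2.
N_0 = 2
N_1 = 2 + 2^2 = 6
Explicitly: u, w, times(u, u), times(u, w), times(w, u), times(w, w).
So |H| = 6.
For each predicate symbol, the number of ground atoms is |H| raised to its arity; summing:
  Knows: 6^2 = 36
Total ground atoms: 36.

36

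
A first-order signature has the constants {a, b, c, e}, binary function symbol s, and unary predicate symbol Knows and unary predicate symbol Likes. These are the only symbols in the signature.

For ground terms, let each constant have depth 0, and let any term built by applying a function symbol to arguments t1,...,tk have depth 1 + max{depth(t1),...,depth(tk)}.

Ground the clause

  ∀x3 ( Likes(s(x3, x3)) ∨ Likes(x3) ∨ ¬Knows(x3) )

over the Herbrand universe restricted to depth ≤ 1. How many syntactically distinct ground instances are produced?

Ground terms of depth ≤ 1:
  If N_k denotes the number of depth-≤k ground terms, the 4 constants give N_0 = 4, and each function symbol of arity r contributes N_{k-1}^r new terms at level k: N_k = 4 + N_{k-1}^2.
  N_0 = 4
  N_1 = 4 + 4^2 = 20
So there are 20 ground terms available for substitution.
There is 1 variable to instantiate (x3),  occurring in at least one literal, so different choices give different ground instances.
Number of ground instances = 20.

20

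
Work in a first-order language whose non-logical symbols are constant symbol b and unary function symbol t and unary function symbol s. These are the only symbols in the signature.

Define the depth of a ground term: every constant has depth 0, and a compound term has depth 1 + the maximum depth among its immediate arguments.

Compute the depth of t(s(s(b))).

3

depth(s(b)) = 1 + depth(b) = 1 + 0 = 1
depth(s(s(b))) = 1 + depth(s(b)) = 1 + 1 = 2
depth(t(s(s(b)))) = 1 + depth(s(s(b))) = 1 + 2 = 3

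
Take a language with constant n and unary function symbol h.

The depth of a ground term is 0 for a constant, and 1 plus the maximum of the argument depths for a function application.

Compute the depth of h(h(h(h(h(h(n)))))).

depth(h(n)) = 1 + depth(n) = 1 + 0 = 1
depth(h(h(n))) = 1 + depth(h(n)) = 1 + 1 = 2
depth(h(h(h(n)))) = 1 + depth(h(h(n))) = 1 + 2 = 3
depth(h(h(h(h(n))))) = 1 + depth(h(h(h(n)))) = 1 + 3 = 4
depth(h(h(h(h(h(n)))))) = 1 + depth(h(h(h(h(n))))) = 1 + 4 = 5
depth(h(h(h(h(h(h(n))))))) = 1 + depth(h(h(h(h(h(n)))))) = 1 + 5 = 6

6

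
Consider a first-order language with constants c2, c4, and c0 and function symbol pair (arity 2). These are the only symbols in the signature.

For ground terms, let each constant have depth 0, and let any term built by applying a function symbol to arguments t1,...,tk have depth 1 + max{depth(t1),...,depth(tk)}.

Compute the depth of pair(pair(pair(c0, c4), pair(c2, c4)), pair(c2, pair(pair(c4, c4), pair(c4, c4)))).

depth(pair(c0, c4)) = 1 + max(0, 0) = 1
depth(pair(c2, c4)) = 1 + max(0, 0) = 1
depth(pair(pair(c0, c4), pair(c2, c4))) = 1 + max(1, 1) = 2
depth(pair(c4, c4)) = 1 + max(0, 0) = 1
depth(pair(pair(c4, c4), pair(c4, c4))) = 1 + max(1, 1) = 2
depth(pair(c2, pair(pair(c4, c4), pair(c4, c4)))) = 1 + max(0, 2) = 3
depth(pair(pair(pair(c0, c4), pair(c2, c4)), pair(c2, pair(pair(c4, c4), pair(c4, c4))))) = 1 + max(2, 3) = 4

4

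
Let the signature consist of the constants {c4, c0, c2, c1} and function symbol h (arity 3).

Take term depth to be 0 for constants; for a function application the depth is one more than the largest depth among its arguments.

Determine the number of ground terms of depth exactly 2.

Count level by level. With function symbols h/3, the terms of depth ≤ k are the 4 constants together with each function applied to depth-≤(k−1) tuples, so N_k = 4 + N_{k-1}^3.
N_0 = 4
N_1 = 4 + 4^3 = 68
N_2 = 4 + 68^3 = 314436
Terms of depth exactly 2: N_2 − N_1 = 314436 − 68 = 314368.

314368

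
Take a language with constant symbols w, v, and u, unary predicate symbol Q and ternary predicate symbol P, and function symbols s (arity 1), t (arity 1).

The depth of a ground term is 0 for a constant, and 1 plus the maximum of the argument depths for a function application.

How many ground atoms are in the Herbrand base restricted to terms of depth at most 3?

First count ground terms of depth ≤ 3.
If N_k denotes the number of depth-≤k ground terms, the 3 constants give N_0 = 3, and each function symbol of arity r contributes N_{k-1}^r new terms at level k: N_k = 3 + N_{k-1} + N_{k-1}.
N_0 = 3
N_1 = 3 + 3 + 3 = 9
N_2 = 3 + 9 + 9 = 21
N_3 = 3 + 21 + 21 = 45
So |H| = 45.
A ground atom is a predicate applied to a tuple of terms from H, so the count is the sum over predicates of |H|^arity:
  Q: 45;  P: 45^3 = 91125
Total ground atoms: 45 + 91125 = 91170.

91170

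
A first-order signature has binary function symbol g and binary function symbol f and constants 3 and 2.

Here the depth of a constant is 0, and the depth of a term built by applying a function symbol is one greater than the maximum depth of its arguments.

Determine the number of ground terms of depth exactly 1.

8

Let N_k count ground terms of depth at most k. Each non-constant term of depth ≤ k is some function symbol applied to depth-≤(k−1) arguments, giving N_k = 2 + N_{k-1}^2 + N_{k-1}^2.
N_0 = 2
N_1 = 2 + 2^2 + 2^2 = 10
Terms of depth exactly 1: N_1 − N_0 = 10 − 2 = 8.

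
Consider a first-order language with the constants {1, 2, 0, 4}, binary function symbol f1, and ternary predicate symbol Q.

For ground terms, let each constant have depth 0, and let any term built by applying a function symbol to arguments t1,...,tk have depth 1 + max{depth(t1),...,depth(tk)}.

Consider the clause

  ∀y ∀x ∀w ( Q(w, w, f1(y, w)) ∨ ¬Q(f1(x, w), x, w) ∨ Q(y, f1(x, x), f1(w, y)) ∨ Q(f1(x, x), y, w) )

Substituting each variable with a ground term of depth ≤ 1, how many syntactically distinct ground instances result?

Ground terms of depth ≤ 1:
  If N_k denotes the number of depth-≤k ground terms, the 4 constants give N_0 = 4, and each function symbol of arity r contributes N_{k-1}^r new terms at level k: N_k = 4 + N_{k-1}^2.
  N_0 = 4
  N_1 = 4 + 4^2 = 20
So there are 20 ground terms available for substitution.
The body mentions every one of the 3 quantified variables; since ground terms form a free algebra, no two substitutions collapse to the same formula.
Number of ground instances = 20^3 = 8000.

8000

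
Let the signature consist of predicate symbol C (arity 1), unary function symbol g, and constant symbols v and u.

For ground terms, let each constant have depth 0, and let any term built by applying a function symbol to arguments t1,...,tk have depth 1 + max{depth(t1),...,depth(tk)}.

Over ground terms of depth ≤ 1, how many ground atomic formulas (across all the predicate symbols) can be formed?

4

First count ground terms of depth ≤ 1.
Write N_k for the number of ground terms of depth ≤ k. A term of depth ≤ k is either a constant or a function symbol applied to arguments of depth ≤ k−1, so N_k = 2 + N_{k-1}.
N_0 = 2
N_1 = 2 + 2 = 4
So |H| = 4.
For each predicate symbol, the number of ground atoms is |H| raised to its arity; summing:
  C: 4
Total ground atoms: 4.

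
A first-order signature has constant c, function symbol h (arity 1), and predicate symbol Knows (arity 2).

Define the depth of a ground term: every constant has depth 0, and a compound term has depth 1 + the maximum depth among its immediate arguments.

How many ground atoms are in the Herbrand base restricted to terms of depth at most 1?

First count ground terms of depth ≤ 1.
If N_k denotes the number of depth-≤k ground terms, the 1 constant gives N_0 = 1, and each function symbol of arity r contributes N_{k-1}^r new terms at level k: N_k = 1 + N_{k-1}.
N_0 = 1
N_1 = 1 + 1 = 2
Explicitly: c, h(c).
So |H| = 2.
Ground atoms are formed by filling each argument slot of a predicate with a term from H, so an r-ary predicate gives |H|^r atoms:
  Knows: 2^2 = 4
Total ground atoms: 4.

4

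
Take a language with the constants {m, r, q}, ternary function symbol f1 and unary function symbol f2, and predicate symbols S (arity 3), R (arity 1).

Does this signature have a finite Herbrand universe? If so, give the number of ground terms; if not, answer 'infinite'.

infinite

The signature has at least one function symbol (f1, arity 3) and at least one constant (m).
Iterating f1 gives infinitely many distinct ground terms: m, f1(m, m, m), f1(f1(m, m, m), f1(m, m, m), f1(m, m, m)), ...
So the Herbrand universe is infinite.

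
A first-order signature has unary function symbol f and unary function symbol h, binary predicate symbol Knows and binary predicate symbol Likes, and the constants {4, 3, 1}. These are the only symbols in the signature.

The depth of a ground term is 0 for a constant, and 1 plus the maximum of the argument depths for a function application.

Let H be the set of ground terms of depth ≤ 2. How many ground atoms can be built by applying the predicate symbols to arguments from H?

882

First count ground terms of depth ≤ 2.
Let N_k count ground terms of depth at most k. Each non-constant term of depth ≤ k is some function symbol applied to depth-≤(k−1) arguments, giving N_k = 3 + N_{k-1} + N_{k-1}.
N_0 = 3
N_1 = 3 + 3 + 3 = 9
N_2 = 3 + 9 + 9 = 21
So |H| = 21.
A ground atom is a predicate applied to a tuple of terms from H, so the count is the sum over predicates of |H|^arity:
  Knows: 21^2 = 441;  Likes: 21^2 = 441
Total ground atoms: 441 + 441 = 882.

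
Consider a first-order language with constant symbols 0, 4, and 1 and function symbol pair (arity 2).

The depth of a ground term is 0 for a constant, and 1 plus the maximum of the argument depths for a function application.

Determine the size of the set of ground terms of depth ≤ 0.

If N_k denotes the number of depth-≤k ground terms, the 3 constants give N_0 = 3, and each function symbol of arity r contributes N_{k-1}^r new terms at level k: N_k = 3 + N_{k-1}^2.
N_0 = 3
Explicitly: 0, 4, 1.

3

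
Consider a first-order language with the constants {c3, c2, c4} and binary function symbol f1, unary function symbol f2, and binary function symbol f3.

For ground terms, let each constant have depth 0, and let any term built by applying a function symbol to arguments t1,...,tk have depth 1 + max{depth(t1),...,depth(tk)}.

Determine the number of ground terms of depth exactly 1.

If N_k denotes the number of depth-≤k ground terms, the 3 constants give N_0 = 3, and each function symbol of arity r contributes N_{k-1}^r new terms at level k: N_k = 3 + N_{k-1}^2 + N_{k-1} + N_{k-1}^2.
N_0 = 3
N_1 = 3 + 3^2 + 3 + 3^2 = 24
Terms of depth exactly 1: N_1 − N_0 = 24 − 3 = 21.

21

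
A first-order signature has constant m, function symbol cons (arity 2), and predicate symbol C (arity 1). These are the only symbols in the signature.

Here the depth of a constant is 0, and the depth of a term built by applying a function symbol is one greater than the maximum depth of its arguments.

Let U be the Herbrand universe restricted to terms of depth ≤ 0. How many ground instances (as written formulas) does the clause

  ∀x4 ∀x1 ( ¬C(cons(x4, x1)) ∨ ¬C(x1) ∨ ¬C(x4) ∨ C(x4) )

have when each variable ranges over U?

1

Ground terms of depth ≤ 0:
  If N_k denotes the number of depth-≤k ground terms, the 1 constant gives N_0 = 1, and each function symbol of arity r contributes N_{k-1}^r new terms at level k: N_k = 1 + N_{k-1}^2.
  N_0 = 1
So there is exactly 1 ground term available for substitution.
The clause has 2 distinct variables (x4, x1), each appearing in the body. In the free term algebra distinct substitutions yield syntactically distinct ground instances.
Number of ground instances = 1^2 = 1.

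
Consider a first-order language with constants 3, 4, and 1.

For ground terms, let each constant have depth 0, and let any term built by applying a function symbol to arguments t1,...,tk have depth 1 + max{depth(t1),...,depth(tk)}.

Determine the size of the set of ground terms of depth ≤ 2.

With no function symbols every ground term is a constant, so there are exactly 3 ground terms at every depth bound.
N_0 = 3
N_1 = 3
N_2 = 3

3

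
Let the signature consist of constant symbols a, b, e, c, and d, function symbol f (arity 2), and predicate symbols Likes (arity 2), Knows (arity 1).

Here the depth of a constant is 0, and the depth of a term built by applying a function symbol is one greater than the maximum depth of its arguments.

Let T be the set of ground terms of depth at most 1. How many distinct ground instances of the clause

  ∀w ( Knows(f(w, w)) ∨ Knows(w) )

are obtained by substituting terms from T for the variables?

30

Ground terms of depth ≤ 1:
  Count level by level. With function symbols f/2, the terms of depth ≤ k are the 5 constants together with each function applied to depth-≤(k−1) tuples, so N_k = 5 + N_{k-1}^2.
  N_0 = 5
  N_1 = 5 + 5^2 = 30
So there are 30 ground terms available for substitution.
The body mentions the single quantified variable w; since ground terms form a free algebra, no two substitutions collapse to the same formula.
Number of ground instances = 30.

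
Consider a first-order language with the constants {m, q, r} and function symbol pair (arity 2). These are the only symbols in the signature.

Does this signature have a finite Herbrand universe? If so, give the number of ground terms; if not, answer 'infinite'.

The signature has at least one function symbol (pair, arity 2) and at least one constant (m).
Iterating pair gives infinitely many distinct ground terms: m, pair(m, m), pair(pair(m, m), pair(m, m)), ...
So the Herbrand universe is infinite.

infinite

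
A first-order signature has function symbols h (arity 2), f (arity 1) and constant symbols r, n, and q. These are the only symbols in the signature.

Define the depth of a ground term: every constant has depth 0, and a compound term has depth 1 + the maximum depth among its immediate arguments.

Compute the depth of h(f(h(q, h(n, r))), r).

4

depth(h(n, r)) = 1 + max(0, 0) = 1
depth(h(q, h(n, r))) = 1 + max(0, 1) = 2
depth(f(h(q, h(n, r)))) = 1 + depth(h(q, h(n, r))) = 1 + 2 = 3
depth(h(f(h(q, h(n, r))), r)) = 1 + max(3, 0) = 4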